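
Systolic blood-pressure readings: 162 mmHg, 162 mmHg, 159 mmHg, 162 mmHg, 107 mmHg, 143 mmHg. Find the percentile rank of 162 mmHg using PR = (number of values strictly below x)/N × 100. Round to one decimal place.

50.0

N = 6.
Strictly below 162: 3. Equal to 162: 3.
PR = 3/6 × 100 = 50.0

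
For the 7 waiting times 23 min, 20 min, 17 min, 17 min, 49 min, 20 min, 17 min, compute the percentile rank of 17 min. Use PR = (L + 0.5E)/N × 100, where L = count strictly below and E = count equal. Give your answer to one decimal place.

N = 7.
Strictly below 17: 0. Equal to 17: 3.
PR = (0 + 0.5·3)/7 × 100 = 21.4

21.4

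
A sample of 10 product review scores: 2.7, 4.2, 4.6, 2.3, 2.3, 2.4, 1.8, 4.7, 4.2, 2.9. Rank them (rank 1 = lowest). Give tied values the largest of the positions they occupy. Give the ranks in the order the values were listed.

Sorted (ascending): 1.8, 2.3, 2.3, 2.4, 2.7, 2.9, 4.2, 4.2, 4.6, 4.7
The 2 values of 2.3 occupy positions 2–3 → each gets rank 3.
The 2 values of 4.2 occupy positions 7–8 → each gets rank 8.

5, 8, 9, 3, 3, 4, 1, 10, 8, 6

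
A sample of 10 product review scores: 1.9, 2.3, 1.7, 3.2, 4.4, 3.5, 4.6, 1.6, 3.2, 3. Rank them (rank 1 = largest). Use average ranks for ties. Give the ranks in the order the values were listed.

8, 7, 9, 4.5, 2, 3, 1, 10, 4.5, 6

Sorted (descending): 4.6, 4.4, 3.5, 3.2, 3.2, 3, 2.3, 1.9, 1.7, 1.6
The 2 values of 3.2 occupy positions 4–5 → average rank (4+5)/2 = 4.5.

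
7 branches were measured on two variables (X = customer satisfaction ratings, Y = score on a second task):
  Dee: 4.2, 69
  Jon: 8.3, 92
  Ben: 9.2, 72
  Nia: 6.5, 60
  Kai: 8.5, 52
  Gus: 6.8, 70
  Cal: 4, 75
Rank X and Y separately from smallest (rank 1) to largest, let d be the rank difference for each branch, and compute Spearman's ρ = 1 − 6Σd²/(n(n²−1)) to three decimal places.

-0.071

Ranks of variable 1: 2, 5, 7, 3, 6, 4, 1
Ranks of variable 2: 3, 7, 5, 2, 1, 4, 6
d = r₁ − r₂: -1, -2, 2, 1, 5, 0, -5
d²: 1, 4, 4, 1, 25, 0, 25; Σd² = 60
ρ = 1 − 6·60/(7·48) = 1 − 360/336 = -0.071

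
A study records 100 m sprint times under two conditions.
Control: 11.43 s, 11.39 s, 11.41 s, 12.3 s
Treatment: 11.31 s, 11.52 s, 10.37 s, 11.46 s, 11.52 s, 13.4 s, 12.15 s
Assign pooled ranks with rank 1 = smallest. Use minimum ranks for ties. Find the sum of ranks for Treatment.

Sorted (ascending): 10.37, 11.31, 11.39, 11.41, 11.43, 11.46, 11.52, 11.52, 12.15, 12.3, 13.4
The 2 values of 11.52 occupy positions 7–8 → each gets rank 7.
Treatment values → pooled ranks: 11.31→2, 11.52→7, 10.37→1, 11.46→6, 11.52→7, 13.4→11, 12.15→9
Rank sum = 2 + 7 + 1 + 6 + 7 + 11 + 9 = 43

43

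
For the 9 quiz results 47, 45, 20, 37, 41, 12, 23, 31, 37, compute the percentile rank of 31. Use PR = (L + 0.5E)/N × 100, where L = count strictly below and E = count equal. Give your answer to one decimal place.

38.9

N = 9.
Strictly below 31: 3. Equal to 31: 1.
PR = (3 + 0.5·1)/9 × 100 = 38.9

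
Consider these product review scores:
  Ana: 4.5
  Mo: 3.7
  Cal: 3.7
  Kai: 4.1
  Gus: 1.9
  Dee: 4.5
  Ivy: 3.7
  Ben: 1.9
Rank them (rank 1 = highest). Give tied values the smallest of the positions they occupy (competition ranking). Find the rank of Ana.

1

Sorted (descending): 4.5, 4.5, 4.1, 3.7, 3.7, 3.7, 1.9, 1.9
The 2 values of 4.5 occupy positions 1–2 → each gets rank 1.
The 3 values of 3.7 occupy positions 4–6 → each gets rank 4.
The 2 values of 1.9 occupy positions 7–8 → each gets rank 7.
Ana has value 4.5 → rank 1.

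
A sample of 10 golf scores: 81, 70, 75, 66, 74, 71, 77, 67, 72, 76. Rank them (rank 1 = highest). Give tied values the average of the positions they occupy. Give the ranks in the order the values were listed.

1, 8, 4, 10, 5, 7, 2, 9, 6, 3

Sorted (descending): 81, 77, 76, 75, 74, 72, 71, 70, 67, 66
No ties — each value takes its position as its rank.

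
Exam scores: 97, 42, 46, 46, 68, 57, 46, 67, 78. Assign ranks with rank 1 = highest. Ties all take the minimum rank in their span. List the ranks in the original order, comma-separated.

1, 9, 6, 6, 3, 5, 6, 4, 2

Sorted (descending): 97, 78, 68, 67, 57, 46, 46, 46, 42
The 3 values of 46 occupy positions 6–8 → each gets rank 6.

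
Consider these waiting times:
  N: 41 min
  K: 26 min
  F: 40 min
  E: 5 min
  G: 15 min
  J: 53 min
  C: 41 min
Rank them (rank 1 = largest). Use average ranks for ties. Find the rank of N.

Sorted (descending): 53, 41, 41, 40, 26, 15, 5
The 2 values of 41 occupy positions 2–3 → average rank (2+3)/2 = 2.5.
N has value 41 min → rank 2.5.

2.5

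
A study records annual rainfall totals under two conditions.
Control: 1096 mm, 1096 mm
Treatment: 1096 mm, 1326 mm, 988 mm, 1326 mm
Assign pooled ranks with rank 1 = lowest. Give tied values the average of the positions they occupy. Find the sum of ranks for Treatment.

Sorted (ascending): 988, 1096, 1096, 1096, 1326, 1326
The 3 values of 1096 occupy positions 2–4 → average rank 3.
The 2 values of 1326 occupy positions 5–6 → average rank (5+6)/2 = 5.5.
Treatment values → pooled ranks: 1096→3, 1326→5.5, 988→1, 1326→5.5
Rank sum = 3 + 5.5 + 1 + 5.5 = 15

15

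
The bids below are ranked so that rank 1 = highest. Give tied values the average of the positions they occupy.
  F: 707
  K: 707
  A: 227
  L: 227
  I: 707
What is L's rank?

4.5

Sorted (descending): 707, 707, 707, 227, 227
The 3 values of 707 occupy positions 1–3 → average rank 2.
The 2 values of 227 occupy positions 4–5 → average rank (4+5)/2 = 4.5.
L has value 227 → rank 4.5.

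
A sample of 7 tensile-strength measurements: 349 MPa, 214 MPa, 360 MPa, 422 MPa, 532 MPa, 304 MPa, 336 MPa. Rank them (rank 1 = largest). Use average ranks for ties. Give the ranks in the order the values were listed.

4, 7, 3, 2, 1, 6, 5

Sorted (descending): 532, 422, 360, 349, 336, 304, 214
No ties — each value takes its position as its rank.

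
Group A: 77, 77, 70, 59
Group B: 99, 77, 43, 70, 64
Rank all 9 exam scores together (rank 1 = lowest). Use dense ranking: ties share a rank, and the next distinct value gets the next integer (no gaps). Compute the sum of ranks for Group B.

Sorted (ascending): 43, 59, 64, 70, 70, 77, 77, 77, 99
The 2 values of 70 share dense rank 4.
The 3 values of 77 share dense rank 5.
Remaining distinct values take the next consecutive integers.
Group B values → pooled ranks: 99→6, 77→5, 43→1, 70→4, 64→3
Rank sum = 6 + 5 + 1 + 4 + 3 = 19

19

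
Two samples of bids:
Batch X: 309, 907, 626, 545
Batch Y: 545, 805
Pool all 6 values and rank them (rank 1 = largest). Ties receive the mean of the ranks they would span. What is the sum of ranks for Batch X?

14.5

Sorted (descending): 907, 805, 626, 545, 545, 309
The 2 values of 545 occupy positions 4–5 → average rank (4+5)/2 = 4.5.
Batch X values → pooled ranks: 309→6, 907→1, 626→3, 545→4.5
Rank sum = 6 + 1 + 3 + 4.5 = 14.5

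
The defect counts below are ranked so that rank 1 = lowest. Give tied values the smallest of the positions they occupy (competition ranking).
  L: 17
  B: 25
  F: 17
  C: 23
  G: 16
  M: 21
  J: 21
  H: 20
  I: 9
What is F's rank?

3

Sorted (ascending): 9, 16, 17, 17, 20, 21, 21, 23, 25
The 2 values of 17 occupy positions 3–4 → each gets rank 3.
The 2 values of 21 occupy positions 6–7 → each gets rank 6.
F has value 17 → rank 3.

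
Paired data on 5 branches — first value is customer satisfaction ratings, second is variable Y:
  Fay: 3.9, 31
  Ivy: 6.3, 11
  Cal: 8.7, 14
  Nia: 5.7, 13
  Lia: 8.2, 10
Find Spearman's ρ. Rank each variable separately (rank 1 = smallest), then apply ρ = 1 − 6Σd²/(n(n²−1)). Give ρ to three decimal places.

-0.400

Ranks of variable 1: 1, 3, 5, 2, 4
Ranks of variable 2: 5, 2, 4, 3, 1
d = r₁ − r₂: -4, 1, 1, -1, 3
d²: 16, 1, 1, 1, 9; Σd² = 28
ρ = 1 − 6·28/(5·24) = 1 − 168/120 = -0.400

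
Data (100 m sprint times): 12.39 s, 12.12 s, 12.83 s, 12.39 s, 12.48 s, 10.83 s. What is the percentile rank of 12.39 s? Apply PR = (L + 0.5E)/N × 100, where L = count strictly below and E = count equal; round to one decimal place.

50.0

N = 6.
Strictly below 12.39: 2. Equal to 12.39: 2.
PR = (2 + 0.5·2)/6 × 100 = 50.0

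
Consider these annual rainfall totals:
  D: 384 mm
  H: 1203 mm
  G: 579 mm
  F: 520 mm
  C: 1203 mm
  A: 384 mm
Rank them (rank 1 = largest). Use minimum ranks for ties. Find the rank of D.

5

Sorted (descending): 1203, 1203, 579, 520, 384, 384
The 2 values of 1203 occupy positions 1–2 → each gets rank 1.
The 2 values of 384 occupy positions 5–6 → each gets rank 5.
D has value 384 mm → rank 5.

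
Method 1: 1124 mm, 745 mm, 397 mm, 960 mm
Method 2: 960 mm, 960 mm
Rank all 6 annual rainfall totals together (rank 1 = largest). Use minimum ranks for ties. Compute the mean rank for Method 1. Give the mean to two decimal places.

Sorted (descending): 1124, 960, 960, 960, 745, 397
The 3 values of 960 occupy positions 2–4 → each gets rank 2.
Method 1 values → pooled ranks: 1124→1, 745→5, 397→6, 960→2
Mean rank = (1 + 5 + 6 + 2) / 4 = 3.50

3.50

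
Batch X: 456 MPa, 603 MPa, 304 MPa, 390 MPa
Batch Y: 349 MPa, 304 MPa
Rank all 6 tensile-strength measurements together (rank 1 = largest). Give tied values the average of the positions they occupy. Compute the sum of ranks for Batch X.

Sorted (descending): 603, 456, 390, 349, 304, 304
The 2 values of 304 occupy positions 5–6 → average rank (5+6)/2 = 5.5.
Batch X values → pooled ranks: 456→2, 603→1, 304→5.5, 390→3
Rank sum = 2 + 1 + 5.5 + 3 = 11.5

11.5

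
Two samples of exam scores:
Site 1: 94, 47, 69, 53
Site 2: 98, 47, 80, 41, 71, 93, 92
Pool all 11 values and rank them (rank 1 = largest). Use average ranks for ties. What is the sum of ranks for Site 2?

39.5

Sorted (descending): 98, 94, 93, 92, 80, 71, 69, 53, 47, 47, 41
The 2 values of 47 occupy positions 9–10 → average rank (9+10)/2 = 9.5.
Site 2 values → pooled ranks: 98→1, 47→9.5, 80→5, 41→11, 71→6, 93→3, 92→4
Rank sum = 1 + 9.5 + 5 + 11 + 6 + 3 + 4 = 39.5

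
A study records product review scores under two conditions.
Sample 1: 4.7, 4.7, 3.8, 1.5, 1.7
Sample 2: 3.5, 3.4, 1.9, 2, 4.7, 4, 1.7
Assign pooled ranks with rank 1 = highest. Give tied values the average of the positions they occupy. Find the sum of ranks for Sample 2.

Sorted (descending): 4.7, 4.7, 4.7, 4, 3.8, 3.5, 3.4, 2, 1.9, 1.7, 1.7, 1.5
The 3 values of 4.7 occupy positions 1–3 → average rank 2.
The 2 values of 1.7 occupy positions 10–11 → average rank (10+11)/2 = 10.5.
Sample 2 values → pooled ranks: 3.5→6, 3.4→7, 1.9→9, 2→8, 4.7→2, 4→4, 1.7→10.5
Rank sum = 6 + 7 + 9 + 8 + 2 + 4 + 10.5 = 46.5

46.5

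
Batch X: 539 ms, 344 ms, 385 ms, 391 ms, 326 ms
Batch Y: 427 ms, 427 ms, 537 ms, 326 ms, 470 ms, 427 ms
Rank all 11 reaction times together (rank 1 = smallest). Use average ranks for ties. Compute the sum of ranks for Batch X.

24.5

Sorted (ascending): 326, 326, 344, 385, 391, 427, 427, 427, 470, 537, 539
The 2 values of 326 occupy positions 1–2 → average rank (1+2)/2 = 1.5.
The 3 values of 427 occupy positions 6–8 → average rank 7.
Batch X values → pooled ranks: 539→11, 344→3, 385→4, 391→5, 326→1.5
Rank sum = 11 + 3 + 4 + 5 + 1.5 = 24.5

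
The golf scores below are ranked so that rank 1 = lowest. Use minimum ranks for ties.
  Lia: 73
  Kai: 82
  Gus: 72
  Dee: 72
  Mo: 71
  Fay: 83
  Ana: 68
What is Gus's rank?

3

Sorted (ascending): 68, 71, 72, 72, 73, 82, 83
The 2 values of 72 occupy positions 3–4 → each gets rank 3.
Gus has value 72 → rank 3.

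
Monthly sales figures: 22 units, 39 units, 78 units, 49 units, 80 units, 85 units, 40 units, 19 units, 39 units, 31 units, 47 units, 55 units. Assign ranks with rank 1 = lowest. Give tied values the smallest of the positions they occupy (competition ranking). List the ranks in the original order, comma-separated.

2, 4, 10, 8, 11, 12, 6, 1, 4, 3, 7, 9

Sorted (ascending): 19, 22, 31, 39, 39, 40, 47, 49, 55, 78, 80, 85
The 2 values of 39 occupy positions 4–5 → each gets rank 4.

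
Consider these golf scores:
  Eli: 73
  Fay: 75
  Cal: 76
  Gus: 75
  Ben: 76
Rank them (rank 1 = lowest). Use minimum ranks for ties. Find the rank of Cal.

4

Sorted (ascending): 73, 75, 75, 76, 76
The 2 values of 75 occupy positions 2–3 → each gets rank 2.
The 2 values of 76 occupy positions 4–5 → each gets rank 4.
Cal has value 76 → rank 4.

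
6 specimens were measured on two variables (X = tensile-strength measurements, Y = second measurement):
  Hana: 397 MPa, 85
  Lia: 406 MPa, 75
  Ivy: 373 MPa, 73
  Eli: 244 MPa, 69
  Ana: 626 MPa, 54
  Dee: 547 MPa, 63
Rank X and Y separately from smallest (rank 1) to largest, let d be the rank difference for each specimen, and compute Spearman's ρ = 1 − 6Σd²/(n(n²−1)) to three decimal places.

-0.486

Ranks of variable 1: 3, 4, 2, 1, 6, 5
Ranks of variable 2: 6, 5, 4, 3, 1, 2
d = r₁ − r₂: -3, -1, -2, -2, 5, 3
d²: 9, 1, 4, 4, 25, 9; Σd² = 52
ρ = 1 − 6·52/(6·35) = 1 − 312/210 = -0.486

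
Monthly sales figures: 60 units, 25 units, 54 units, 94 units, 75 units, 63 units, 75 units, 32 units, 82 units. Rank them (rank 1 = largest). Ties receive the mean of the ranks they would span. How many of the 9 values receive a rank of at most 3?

Sorted (descending): 94, 82, 75, 75, 63, 60, 54, 32, 25
The 2 values of 75 occupy positions 3–4 → average rank (3+4)/2 = 3.5.
Ranks ≤ 3: {1, 2} → 2 values.

2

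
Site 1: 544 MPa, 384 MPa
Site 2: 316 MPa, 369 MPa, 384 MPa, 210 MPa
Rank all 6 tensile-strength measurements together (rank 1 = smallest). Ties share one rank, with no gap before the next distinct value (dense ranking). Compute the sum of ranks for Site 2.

10

Sorted (ascending): 210, 316, 369, 384, 384, 544
The 2 values of 384 share dense rank 4.
Remaining distinct values take the next consecutive integers.
Site 2 values → pooled ranks: 316→2, 369→3, 384→4, 210→1
Rank sum = 2 + 3 + 4 + 1 = 10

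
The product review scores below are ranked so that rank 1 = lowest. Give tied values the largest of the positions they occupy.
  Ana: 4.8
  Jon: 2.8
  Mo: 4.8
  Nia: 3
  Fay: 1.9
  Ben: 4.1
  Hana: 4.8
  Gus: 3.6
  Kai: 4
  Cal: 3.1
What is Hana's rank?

10

Sorted (ascending): 1.9, 2.8, 3, 3.1, 3.6, 4, 4.1, 4.8, 4.8, 4.8
The 3 values of 4.8 occupy positions 8–10 → each gets rank 10.
Hana has value 4.8 → rank 10.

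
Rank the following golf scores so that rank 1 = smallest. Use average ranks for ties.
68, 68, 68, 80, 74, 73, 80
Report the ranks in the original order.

2, 2, 2, 6.5, 5, 4, 6.5

Sorted (ascending): 68, 68, 68, 73, 74, 80, 80
The 3 values of 68 occupy positions 1–3 → average rank 2.
The 2 values of 80 occupy positions 6–7 → average rank (6+7)/2 = 6.5.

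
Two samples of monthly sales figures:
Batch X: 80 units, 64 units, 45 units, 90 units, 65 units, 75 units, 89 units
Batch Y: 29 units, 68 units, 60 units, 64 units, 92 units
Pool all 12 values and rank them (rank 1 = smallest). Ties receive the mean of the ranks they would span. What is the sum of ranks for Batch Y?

27.5

Sorted (ascending): 29, 45, 60, 64, 64, 65, 68, 75, 80, 89, 90, 92
The 2 values of 64 occupy positions 4–5 → average rank (4+5)/2 = 4.5.
Batch Y values → pooled ranks: 29→1, 68→7, 60→3, 64→4.5, 92→12
Rank sum = 1 + 7 + 3 + 4.5 + 12 = 27.5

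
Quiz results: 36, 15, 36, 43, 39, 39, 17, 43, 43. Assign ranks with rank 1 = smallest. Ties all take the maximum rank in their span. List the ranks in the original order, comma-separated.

Sorted (ascending): 15, 17, 36, 36, 39, 39, 43, 43, 43
The 2 values of 36 occupy positions 3–4 → each gets rank 4.
The 2 values of 39 occupy positions 5–6 → each gets rank 6.
The 3 values of 43 occupy positions 7–9 → each gets rank 9.

4, 1, 4, 9, 6, 6, 2, 9, 9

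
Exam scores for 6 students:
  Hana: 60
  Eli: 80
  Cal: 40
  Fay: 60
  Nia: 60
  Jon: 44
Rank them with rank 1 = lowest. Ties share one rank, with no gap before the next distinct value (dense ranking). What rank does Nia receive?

3

Sorted (ascending): 40, 44, 60, 60, 60, 80
The 3 values of 60 share dense rank 3.
Remaining distinct values take the next consecutive integers.
Nia has value 60 → rank 3.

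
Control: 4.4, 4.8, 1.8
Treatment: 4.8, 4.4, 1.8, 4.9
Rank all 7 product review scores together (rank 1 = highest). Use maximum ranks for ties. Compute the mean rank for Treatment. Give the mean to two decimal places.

4.00

Sorted (descending): 4.9, 4.8, 4.8, 4.4, 4.4, 1.8, 1.8
The 2 values of 4.8 occupy positions 2–3 → each gets rank 3.
The 2 values of 4.4 occupy positions 4–5 → each gets rank 5.
The 2 values of 1.8 occupy positions 6–7 → each gets rank 7.
Treatment values → pooled ranks: 4.8→3, 4.4→5, 1.8→7, 4.9→1
Mean rank = (3 + 5 + 7 + 1) / 4 = 4.00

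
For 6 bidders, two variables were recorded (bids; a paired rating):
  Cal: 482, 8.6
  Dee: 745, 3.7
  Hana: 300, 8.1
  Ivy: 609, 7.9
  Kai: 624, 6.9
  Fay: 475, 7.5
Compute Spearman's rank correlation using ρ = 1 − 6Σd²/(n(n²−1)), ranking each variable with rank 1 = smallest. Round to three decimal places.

-0.714

Ranks of variable 1: 3, 6, 1, 4, 5, 2
Ranks of variable 2: 6, 1, 5, 4, 2, 3
d = r₁ − r₂: -3, 5, -4, 0, 3, -1
d²: 9, 25, 16, 0, 9, 1; Σd² = 60
ρ = 1 − 6·60/(6·35) = 1 − 360/210 = -0.714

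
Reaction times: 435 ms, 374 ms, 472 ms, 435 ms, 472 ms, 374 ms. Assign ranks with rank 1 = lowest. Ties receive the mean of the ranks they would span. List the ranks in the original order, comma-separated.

Sorted (ascending): 374, 374, 435, 435, 472, 472
The 2 values of 374 occupy positions 1–2 → average rank (1+2)/2 = 1.5.
The 2 values of 435 occupy positions 3–4 → average rank (3+4)/2 = 3.5.
The 2 values of 472 occupy positions 5–6 → average rank (5+6)/2 = 5.5.

3.5, 1.5, 5.5, 3.5, 5.5, 1.5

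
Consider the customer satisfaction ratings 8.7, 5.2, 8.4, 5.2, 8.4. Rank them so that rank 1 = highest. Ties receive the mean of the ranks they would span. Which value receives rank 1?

8.7

Sorted (descending): 8.7, 8.4, 8.4, 5.2, 5.2
The 2 values of 8.4 occupy positions 2–3 → average rank (2+3)/2 = 2.5.
The 2 values of 5.2 occupy positions 4–5 → average rank (4+5)/2 = 4.5.
Rank 1 → value 8.7.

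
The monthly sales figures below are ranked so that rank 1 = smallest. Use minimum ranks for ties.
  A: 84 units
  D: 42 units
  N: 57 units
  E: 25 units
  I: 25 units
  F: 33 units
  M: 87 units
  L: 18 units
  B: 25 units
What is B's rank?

Sorted (ascending): 18, 25, 25, 25, 33, 42, 57, 84, 87
The 3 values of 25 occupy positions 2–4 → each gets rank 2.
B has value 25 units → rank 2.

2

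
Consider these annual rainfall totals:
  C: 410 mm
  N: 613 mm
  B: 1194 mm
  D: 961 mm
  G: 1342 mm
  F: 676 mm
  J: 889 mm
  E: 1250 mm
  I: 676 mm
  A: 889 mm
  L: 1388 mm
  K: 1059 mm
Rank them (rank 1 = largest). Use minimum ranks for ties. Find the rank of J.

Sorted (descending): 1388, 1342, 1250, 1194, 1059, 961, 889, 889, 676, 676, 613, 410
The 2 values of 889 occupy positions 7–8 → each gets rank 7.
The 2 values of 676 occupy positions 9–10 → each gets rank 9.
J has value 889 mm → rank 7.

7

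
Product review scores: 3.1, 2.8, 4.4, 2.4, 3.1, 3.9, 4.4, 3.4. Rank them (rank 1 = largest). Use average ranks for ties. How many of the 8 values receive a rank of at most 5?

4

Sorted (descending): 4.4, 4.4, 3.9, 3.4, 3.1, 3.1, 2.8, 2.4
The 2 values of 4.4 occupy positions 1–2 → average rank (1+2)/2 = 1.5.
The 2 values of 3.1 occupy positions 5–6 → average rank (5+6)/2 = 5.5.
Ranks ≤ 5: {1.5, 1.5, 3, 4} → 4 values.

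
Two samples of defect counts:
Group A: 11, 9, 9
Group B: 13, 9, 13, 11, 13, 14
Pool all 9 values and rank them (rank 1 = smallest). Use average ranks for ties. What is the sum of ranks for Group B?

36.5

Sorted (ascending): 9, 9, 9, 11, 11, 13, 13, 13, 14
The 3 values of 9 occupy positions 1–3 → average rank 2.
The 2 values of 11 occupy positions 4–5 → average rank (4+5)/2 = 4.5.
The 3 values of 13 occupy positions 6–8 → average rank 7.
Group B values → pooled ranks: 13→7, 9→2, 13→7, 11→4.5, 13→7, 14→9
Rank sum = 7 + 2 + 7 + 4.5 + 7 + 9 = 36.5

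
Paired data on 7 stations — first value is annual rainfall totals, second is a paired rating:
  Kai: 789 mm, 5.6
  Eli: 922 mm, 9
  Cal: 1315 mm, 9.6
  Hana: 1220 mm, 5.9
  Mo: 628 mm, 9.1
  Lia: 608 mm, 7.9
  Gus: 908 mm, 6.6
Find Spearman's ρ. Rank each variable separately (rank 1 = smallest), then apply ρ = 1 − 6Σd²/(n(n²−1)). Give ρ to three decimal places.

Ranks of variable 1: 3, 5, 7, 6, 2, 1, 4
Ranks of variable 2: 1, 5, 7, 2, 6, 4, 3
d = r₁ − r₂: 2, 0, 0, 4, -4, -3, 1
d²: 4, 0, 0, 16, 16, 9, 1; Σd² = 46
ρ = 1 − 6·46/(7·48) = 1 − 276/336 = 0.179

0.179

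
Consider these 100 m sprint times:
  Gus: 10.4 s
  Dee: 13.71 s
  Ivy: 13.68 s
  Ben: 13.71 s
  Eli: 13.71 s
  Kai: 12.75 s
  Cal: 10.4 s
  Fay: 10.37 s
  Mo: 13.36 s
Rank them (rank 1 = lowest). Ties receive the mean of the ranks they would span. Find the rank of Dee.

8

Sorted (ascending): 10.37, 10.4, 10.4, 12.75, 13.36, 13.68, 13.71, 13.71, 13.71
The 2 values of 10.4 occupy positions 2–3 → average rank (2+3)/2 = 2.5.
The 3 values of 13.71 occupy positions 7–9 → average rank 8.
Dee has value 13.71 s → rank 8.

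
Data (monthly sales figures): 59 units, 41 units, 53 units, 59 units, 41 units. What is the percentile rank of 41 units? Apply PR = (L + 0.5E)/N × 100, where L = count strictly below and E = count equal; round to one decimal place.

N = 5.
Strictly below 41: 0. Equal to 41: 2.
PR = (0 + 0.5·2)/5 × 100 = 20.0

20.0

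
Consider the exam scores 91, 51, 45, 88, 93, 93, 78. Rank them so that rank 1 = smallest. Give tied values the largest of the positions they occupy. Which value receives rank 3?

Sorted (ascending): 45, 51, 78, 88, 91, 93, 93
The 2 values of 93 occupy positions 6–7 → each gets rank 7.
Rank 3 → value 78.

78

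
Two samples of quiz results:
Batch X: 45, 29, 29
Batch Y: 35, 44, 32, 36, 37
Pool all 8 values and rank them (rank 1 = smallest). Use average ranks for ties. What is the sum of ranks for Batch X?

Sorted (ascending): 29, 29, 32, 35, 36, 37, 44, 45
The 2 values of 29 occupy positions 1–2 → average rank (1+2)/2 = 1.5.
Batch X values → pooled ranks: 45→8, 29→1.5, 29→1.5
Rank sum = 8 + 1.5 + 1.5 = 11

11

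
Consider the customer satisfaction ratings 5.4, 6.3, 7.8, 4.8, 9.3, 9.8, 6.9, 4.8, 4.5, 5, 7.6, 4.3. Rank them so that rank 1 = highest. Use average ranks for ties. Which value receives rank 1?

Sorted (descending): 9.8, 9.3, 7.8, 7.6, 6.9, 6.3, 5.4, 5, 4.8, 4.8, 4.5, 4.3
The 2 values of 4.8 occupy positions 9–10 → average rank (9+10)/2 = 9.5.
Rank 1 → value 9.8.

9.8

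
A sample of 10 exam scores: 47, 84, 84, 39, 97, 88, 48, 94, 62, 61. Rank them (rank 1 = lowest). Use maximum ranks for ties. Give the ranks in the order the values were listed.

Sorted (ascending): 39, 47, 48, 61, 62, 84, 84, 88, 94, 97
The 2 values of 84 occupy positions 6–7 → each gets rank 7.

2, 7, 7, 1, 10, 8, 3, 9, 5, 4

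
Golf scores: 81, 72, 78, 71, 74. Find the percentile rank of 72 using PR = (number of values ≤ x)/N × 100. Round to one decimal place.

40.0

N = 5.
Strictly below 72: 1. Equal to 72: 1.
PR = 2/5 × 100 = 40.0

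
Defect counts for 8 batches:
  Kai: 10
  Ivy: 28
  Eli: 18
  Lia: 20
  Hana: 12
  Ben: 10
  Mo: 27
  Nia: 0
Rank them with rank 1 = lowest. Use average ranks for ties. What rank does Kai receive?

Sorted (ascending): 0, 10, 10, 12, 18, 20, 27, 28
The 2 values of 10 occupy positions 2–3 → average rank (2+3)/2 = 2.5.
Kai has value 10 → rank 2.5.

2.5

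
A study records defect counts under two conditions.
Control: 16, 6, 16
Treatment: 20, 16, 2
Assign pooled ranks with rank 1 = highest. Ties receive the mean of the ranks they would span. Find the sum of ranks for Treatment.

Sorted (descending): 20, 16, 16, 16, 6, 2
The 3 values of 16 occupy positions 2–4 → average rank 3.
Treatment values → pooled ranks: 20→1, 16→3, 2→6
Rank sum = 1 + 3 + 6 = 10

10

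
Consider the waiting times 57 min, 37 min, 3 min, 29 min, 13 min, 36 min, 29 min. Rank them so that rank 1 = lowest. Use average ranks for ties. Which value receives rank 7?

Sorted (ascending): 3, 13, 29, 29, 36, 37, 57
The 2 values of 29 occupy positions 3–4 → average rank (3+4)/2 = 3.5.
Rank 7 → value 57.

57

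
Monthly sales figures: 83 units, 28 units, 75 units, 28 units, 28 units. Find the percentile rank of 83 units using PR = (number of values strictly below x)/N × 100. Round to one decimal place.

80.0

N = 5.
Strictly below 83: 4. Equal to 83: 1.
PR = 4/5 × 100 = 80.0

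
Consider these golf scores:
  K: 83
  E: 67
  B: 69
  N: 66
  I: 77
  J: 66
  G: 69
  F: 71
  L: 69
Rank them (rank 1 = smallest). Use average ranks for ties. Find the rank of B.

Sorted (ascending): 66, 66, 67, 69, 69, 69, 71, 77, 83
The 2 values of 66 occupy positions 1–2 → average rank (1+2)/2 = 1.5.
The 3 values of 69 occupy positions 4–6 → average rank 5.
B has value 69 → rank 5.

5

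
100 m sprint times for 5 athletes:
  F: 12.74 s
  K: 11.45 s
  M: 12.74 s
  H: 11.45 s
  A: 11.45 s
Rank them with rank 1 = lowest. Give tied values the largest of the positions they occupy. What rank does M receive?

Sorted (ascending): 11.45, 11.45, 11.45, 12.74, 12.74
The 3 values of 11.45 occupy positions 1–3 → each gets rank 3.
The 2 values of 12.74 occupy positions 4–5 → each gets rank 5.
M has value 12.74 s → rank 5.

5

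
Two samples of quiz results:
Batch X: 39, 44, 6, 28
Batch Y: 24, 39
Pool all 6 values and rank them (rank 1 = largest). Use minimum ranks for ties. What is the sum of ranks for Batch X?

Sorted (descending): 44, 39, 39, 28, 24, 6
The 2 values of 39 occupy positions 2–3 → each gets rank 2.
Batch X values → pooled ranks: 39→2, 44→1, 6→6, 28→4
Rank sum = 2 + 1 + 6 + 4 = 13

13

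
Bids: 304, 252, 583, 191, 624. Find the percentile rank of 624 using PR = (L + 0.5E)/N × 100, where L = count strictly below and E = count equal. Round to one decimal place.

N = 5.
Strictly below 624: 4. Equal to 624: 1.
PR = (4 + 0.5·1)/5 × 100 = 90.0

90.0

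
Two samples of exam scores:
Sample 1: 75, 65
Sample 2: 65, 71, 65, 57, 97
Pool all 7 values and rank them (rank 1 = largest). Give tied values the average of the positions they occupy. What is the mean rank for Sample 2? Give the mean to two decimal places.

4.20

Sorted (descending): 97, 75, 71, 65, 65, 65, 57
The 3 values of 65 occupy positions 4–6 → average rank 5.
Sample 2 values → pooled ranks: 65→5, 71→3, 65→5, 57→7, 97→1
Mean rank = (5 + 3 + 5 + 7 + 1) / 5 = 4.20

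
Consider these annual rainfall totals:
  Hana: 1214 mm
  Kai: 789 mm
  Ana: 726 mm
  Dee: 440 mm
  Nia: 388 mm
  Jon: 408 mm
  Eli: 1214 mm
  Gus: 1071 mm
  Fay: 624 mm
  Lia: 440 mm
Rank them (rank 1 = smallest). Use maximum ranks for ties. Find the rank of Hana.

10

Sorted (ascending): 388, 408, 440, 440, 624, 726, 789, 1071, 1214, 1214
The 2 values of 440 occupy positions 3–4 → each gets rank 4.
The 2 values of 1214 occupy positions 9–10 → each gets rank 10.
Hana has value 1214 mm → rank 10.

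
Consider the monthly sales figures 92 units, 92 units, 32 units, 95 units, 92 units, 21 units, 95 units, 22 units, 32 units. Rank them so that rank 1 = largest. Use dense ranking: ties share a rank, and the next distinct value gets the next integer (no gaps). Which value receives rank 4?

Sorted (descending): 95, 95, 92, 92, 92, 32, 32, 22, 21
The 2 values of 95 share dense rank 1.
The 3 values of 92 share dense rank 2.
The 2 values of 32 share dense rank 3.
Remaining distinct values take the next consecutive integers.
Rank 4 → value 22.

22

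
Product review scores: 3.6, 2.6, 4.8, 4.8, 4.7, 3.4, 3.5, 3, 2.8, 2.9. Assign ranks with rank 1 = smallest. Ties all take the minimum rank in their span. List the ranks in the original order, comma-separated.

7, 1, 9, 9, 8, 5, 6, 4, 2, 3

Sorted (ascending): 2.6, 2.8, 2.9, 3, 3.4, 3.5, 3.6, 4.7, 4.8, 4.8
The 2 values of 4.8 occupy positions 9–10 → each gets rank 9.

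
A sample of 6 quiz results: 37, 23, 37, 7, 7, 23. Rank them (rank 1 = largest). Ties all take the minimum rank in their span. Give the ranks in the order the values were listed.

Sorted (descending): 37, 37, 23, 23, 7, 7
The 2 values of 37 occupy positions 1–2 → each gets rank 1.
The 2 values of 23 occupy positions 3–4 → each gets rank 3.
The 2 values of 7 occupy positions 5–6 → each gets rank 5.

1, 3, 1, 5, 5, 3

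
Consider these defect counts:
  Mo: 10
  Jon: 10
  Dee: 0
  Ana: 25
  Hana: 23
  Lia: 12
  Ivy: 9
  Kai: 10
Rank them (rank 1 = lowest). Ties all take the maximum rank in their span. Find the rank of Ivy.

2

Sorted (ascending): 0, 9, 10, 10, 10, 12, 23, 25
The 3 values of 10 occupy positions 3–5 → each gets rank 5.
Ivy has value 9 → rank 2.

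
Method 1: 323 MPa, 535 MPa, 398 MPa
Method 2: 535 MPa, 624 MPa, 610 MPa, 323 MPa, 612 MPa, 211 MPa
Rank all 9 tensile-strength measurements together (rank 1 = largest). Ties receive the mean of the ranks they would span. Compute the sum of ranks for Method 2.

27

Sorted (descending): 624, 612, 610, 535, 535, 398, 323, 323, 211
The 2 values of 535 occupy positions 4–5 → average rank (4+5)/2 = 4.5.
The 2 values of 323 occupy positions 7–8 → average rank (7+8)/2 = 7.5.
Method 2 values → pooled ranks: 535→4.5, 624→1, 610→3, 323→7.5, 612→2, 211→9
Rank sum = 4.5 + 1 + 3 + 7.5 + 2 + 9 = 27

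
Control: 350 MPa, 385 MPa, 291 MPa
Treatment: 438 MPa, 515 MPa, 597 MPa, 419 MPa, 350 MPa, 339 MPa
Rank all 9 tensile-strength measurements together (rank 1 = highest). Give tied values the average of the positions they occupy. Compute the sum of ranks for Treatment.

Sorted (descending): 597, 515, 438, 419, 385, 350, 350, 339, 291
The 2 values of 350 occupy positions 6–7 → average rank (6+7)/2 = 6.5.
Treatment values → pooled ranks: 438→3, 515→2, 597→1, 419→4, 350→6.5, 339→8
Rank sum = 3 + 2 + 1 + 4 + 6.5 + 8 = 24.5

24.5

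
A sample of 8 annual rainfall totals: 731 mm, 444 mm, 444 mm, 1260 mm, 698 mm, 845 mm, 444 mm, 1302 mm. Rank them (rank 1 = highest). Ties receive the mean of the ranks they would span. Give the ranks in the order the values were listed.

4, 7, 7, 2, 5, 3, 7, 1

Sorted (descending): 1302, 1260, 845, 731, 698, 444, 444, 444
The 3 values of 444 occupy positions 6–8 → average rank 7.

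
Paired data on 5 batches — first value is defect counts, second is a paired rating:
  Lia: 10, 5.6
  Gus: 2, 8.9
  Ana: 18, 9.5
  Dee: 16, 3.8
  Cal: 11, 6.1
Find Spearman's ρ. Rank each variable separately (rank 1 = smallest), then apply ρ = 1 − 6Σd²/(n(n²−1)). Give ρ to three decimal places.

Ranks of variable 1: 2, 1, 5, 4, 3
Ranks of variable 2: 2, 4, 5, 1, 3
d = r₁ − r₂: 0, -3, 0, 3, 0
d²: 0, 9, 0, 9, 0; Σd² = 18
ρ = 1 − 6·18/(5·24) = 1 − 108/120 = 0.100

0.100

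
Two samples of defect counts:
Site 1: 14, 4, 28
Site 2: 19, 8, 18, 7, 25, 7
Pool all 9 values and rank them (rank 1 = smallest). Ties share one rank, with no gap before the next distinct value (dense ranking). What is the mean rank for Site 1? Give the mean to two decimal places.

4.33

Sorted (ascending): 4, 7, 7, 8, 14, 18, 19, 25, 28
The 2 values of 7 share dense rank 2.
Remaining distinct values take the next consecutive integers.
Site 1 values → pooled ranks: 14→4, 4→1, 28→8
Mean rank = (4 + 1 + 8) / 3 = 4.33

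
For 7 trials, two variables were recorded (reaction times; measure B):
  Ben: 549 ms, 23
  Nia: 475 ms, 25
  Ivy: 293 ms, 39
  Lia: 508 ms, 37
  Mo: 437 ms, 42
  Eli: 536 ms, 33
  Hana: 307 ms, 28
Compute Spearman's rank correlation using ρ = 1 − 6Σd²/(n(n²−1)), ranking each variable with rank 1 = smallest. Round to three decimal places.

Ranks of variable 1: 7, 4, 1, 5, 3, 6, 2
Ranks of variable 2: 1, 2, 6, 5, 7, 4, 3
d = r₁ − r₂: 6, 2, -5, 0, -4, 2, -1
d²: 36, 4, 25, 0, 16, 4, 1; Σd² = 86
ρ = 1 − 6·86/(7·48) = 1 − 516/336 = -0.536

-0.536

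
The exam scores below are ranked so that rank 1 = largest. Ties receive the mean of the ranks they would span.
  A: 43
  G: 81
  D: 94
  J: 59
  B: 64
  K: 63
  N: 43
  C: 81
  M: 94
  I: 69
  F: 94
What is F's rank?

Sorted (descending): 94, 94, 94, 81, 81, 69, 64, 63, 59, 43, 43
The 3 values of 94 occupy positions 1–3 → average rank 2.
The 2 values of 81 occupy positions 4–5 → average rank (4+5)/2 = 4.5.
The 2 values of 43 occupy positions 10–11 → average rank (10+11)/2 = 10.5.
F has value 94 → rank 2.

2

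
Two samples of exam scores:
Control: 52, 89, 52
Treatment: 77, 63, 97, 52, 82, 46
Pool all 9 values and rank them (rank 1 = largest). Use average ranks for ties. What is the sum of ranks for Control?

16

Sorted (descending): 97, 89, 82, 77, 63, 52, 52, 52, 46
The 3 values of 52 occupy positions 6–8 → average rank 7.
Control values → pooled ranks: 52→7, 89→2, 52→7
Rank sum = 7 + 2 + 7 = 16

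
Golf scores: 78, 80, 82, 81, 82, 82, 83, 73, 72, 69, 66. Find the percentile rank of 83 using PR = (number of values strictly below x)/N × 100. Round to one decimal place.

90.9

N = 11.
Strictly below 83: 10. Equal to 83: 1.
PR = 10/11 × 100 = 90.9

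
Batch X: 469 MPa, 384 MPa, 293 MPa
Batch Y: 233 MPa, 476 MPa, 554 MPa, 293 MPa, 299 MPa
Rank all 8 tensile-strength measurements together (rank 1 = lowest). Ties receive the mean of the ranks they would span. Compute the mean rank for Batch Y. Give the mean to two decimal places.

Sorted (ascending): 233, 293, 293, 299, 384, 469, 476, 554
The 2 values of 293 occupy positions 2–3 → average rank (2+3)/2 = 2.5.
Batch Y values → pooled ranks: 233→1, 476→7, 554→8, 293→2.5, 299→4
Mean rank = (1 + 7 + 8 + 2.5 + 4) / 5 = 4.50

4.50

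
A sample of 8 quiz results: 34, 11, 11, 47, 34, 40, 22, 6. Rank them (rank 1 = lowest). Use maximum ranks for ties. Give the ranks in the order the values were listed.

Sorted (ascending): 6, 11, 11, 22, 34, 34, 40, 47
The 2 values of 11 occupy positions 2–3 → each gets rank 3.
The 2 values of 34 occupy positions 5–6 → each gets rank 6.

6, 3, 3, 8, 6, 7, 4, 1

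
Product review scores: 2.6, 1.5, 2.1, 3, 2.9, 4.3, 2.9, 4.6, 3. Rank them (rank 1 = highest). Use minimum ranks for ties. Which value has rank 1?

Sorted (descending): 4.6, 4.3, 3, 3, 2.9, 2.9, 2.6, 2.1, 1.5
The 2 values of 3 occupy positions 3–4 → each gets rank 3.
The 2 values of 2.9 occupy positions 5–6 → each gets rank 5.
Rank 1 → value 4.6.

4.6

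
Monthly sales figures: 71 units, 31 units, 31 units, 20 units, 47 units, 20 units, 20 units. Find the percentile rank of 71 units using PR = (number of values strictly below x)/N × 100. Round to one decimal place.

85.7

N = 7.
Strictly below 71: 6. Equal to 71: 1.
PR = 6/7 × 100 = 85.7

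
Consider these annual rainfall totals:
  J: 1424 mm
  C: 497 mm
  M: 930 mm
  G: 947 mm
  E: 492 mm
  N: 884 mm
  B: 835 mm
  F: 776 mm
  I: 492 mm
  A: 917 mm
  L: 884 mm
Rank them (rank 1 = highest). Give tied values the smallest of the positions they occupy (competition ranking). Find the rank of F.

8

Sorted (descending): 1424, 947, 930, 917, 884, 884, 835, 776, 497, 492, 492
The 2 values of 884 occupy positions 5–6 → each gets rank 5.
The 2 values of 492 occupy positions 10–11 → each gets rank 10.
F has value 776 mm → rank 8.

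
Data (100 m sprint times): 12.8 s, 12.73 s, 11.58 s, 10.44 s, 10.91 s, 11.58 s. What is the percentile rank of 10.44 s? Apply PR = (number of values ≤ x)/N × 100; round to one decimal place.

16.7

N = 6.
Strictly below 10.44: 0. Equal to 10.44: 1.
PR = 1/6 × 100 = 16.7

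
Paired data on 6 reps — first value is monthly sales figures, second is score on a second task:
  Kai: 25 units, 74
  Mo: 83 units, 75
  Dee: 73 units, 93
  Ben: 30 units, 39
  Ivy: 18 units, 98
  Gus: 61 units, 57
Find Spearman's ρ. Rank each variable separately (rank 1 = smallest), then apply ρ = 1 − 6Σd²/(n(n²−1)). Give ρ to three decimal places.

Ranks of variable 1: 2, 6, 5, 3, 1, 4
Ranks of variable 2: 3, 4, 5, 1, 6, 2
d = r₁ − r₂: -1, 2, 0, 2, -5, 2
d²: 1, 4, 0, 4, 25, 4; Σd² = 38
ρ = 1 − 6·38/(6·35) = 1 − 228/210 = -0.086

-0.086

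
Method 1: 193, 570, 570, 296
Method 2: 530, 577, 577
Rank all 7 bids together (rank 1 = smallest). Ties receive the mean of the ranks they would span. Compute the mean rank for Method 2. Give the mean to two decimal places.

Sorted (ascending): 193, 296, 530, 570, 570, 577, 577
The 2 values of 570 occupy positions 4–5 → average rank (4+5)/2 = 4.5.
The 2 values of 577 occupy positions 6–7 → average rank (6+7)/2 = 6.5.
Method 2 values → pooled ranks: 530→3, 577→6.5, 577→6.5
Mean rank = (3 + 6.5 + 6.5) / 3 = 5.33

5.33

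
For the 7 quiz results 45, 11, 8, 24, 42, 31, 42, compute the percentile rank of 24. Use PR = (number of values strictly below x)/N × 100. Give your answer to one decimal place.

N = 7.
Strictly below 24: 2. Equal to 24: 1.
PR = 2/7 × 100 = 28.6

28.6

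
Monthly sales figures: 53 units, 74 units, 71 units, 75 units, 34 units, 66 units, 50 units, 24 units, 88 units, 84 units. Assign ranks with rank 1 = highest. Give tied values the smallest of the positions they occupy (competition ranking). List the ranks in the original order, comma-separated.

7, 4, 5, 3, 9, 6, 8, 10, 1, 2

Sorted (descending): 88, 84, 75, 74, 71, 66, 53, 50, 34, 24
No ties — each value takes its position as its rank.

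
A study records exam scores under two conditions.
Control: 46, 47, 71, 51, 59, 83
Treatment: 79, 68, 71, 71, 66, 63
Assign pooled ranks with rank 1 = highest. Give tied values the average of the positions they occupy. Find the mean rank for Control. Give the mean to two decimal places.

7.83

Sorted (descending): 83, 79, 71, 71, 71, 68, 66, 63, 59, 51, 47, 46
The 3 values of 71 occupy positions 3–5 → average rank 4.
Control values → pooled ranks: 46→12, 47→11, 71→4, 51→10, 59→9, 83→1
Mean rank = (12 + 11 + 4 + 10 + 9 + 1) / 6 = 7.83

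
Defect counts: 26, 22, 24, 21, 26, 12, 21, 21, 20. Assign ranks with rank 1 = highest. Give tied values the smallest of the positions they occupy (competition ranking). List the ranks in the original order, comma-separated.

Sorted (descending): 26, 26, 24, 22, 21, 21, 21, 20, 12
The 2 values of 26 occupy positions 1–2 → each gets rank 1.
The 3 values of 21 occupy positions 5–7 → each gets rank 5.

1, 4, 3, 5, 1, 9, 5, 5, 8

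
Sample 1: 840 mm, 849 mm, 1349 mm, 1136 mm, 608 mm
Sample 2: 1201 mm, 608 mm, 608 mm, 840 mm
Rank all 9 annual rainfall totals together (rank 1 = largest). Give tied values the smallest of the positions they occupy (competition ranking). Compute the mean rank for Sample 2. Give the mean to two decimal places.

5.25

Sorted (descending): 1349, 1201, 1136, 849, 840, 840, 608, 608, 608
The 2 values of 840 occupy positions 5–6 → each gets rank 5.
The 3 values of 608 occupy positions 7–9 → each gets rank 7.
Sample 2 values → pooled ranks: 1201→2, 608→7, 608→7, 840→5
Mean rank = (2 + 7 + 7 + 5) / 4 = 5.25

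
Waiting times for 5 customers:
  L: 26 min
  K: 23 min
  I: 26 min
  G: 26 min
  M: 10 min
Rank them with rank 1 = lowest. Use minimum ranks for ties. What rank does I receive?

3

Sorted (ascending): 10, 23, 26, 26, 26
The 3 values of 26 occupy positions 3–5 → each gets rank 3.
I has value 26 min → rank 3.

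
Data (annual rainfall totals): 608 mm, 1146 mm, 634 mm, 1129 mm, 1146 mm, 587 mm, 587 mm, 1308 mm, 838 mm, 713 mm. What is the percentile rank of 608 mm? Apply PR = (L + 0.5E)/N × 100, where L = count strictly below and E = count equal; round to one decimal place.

25.0

N = 10.
Strictly below 608: 2. Equal to 608: 1.
PR = (2 + 0.5·1)/10 × 100 = 25.0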